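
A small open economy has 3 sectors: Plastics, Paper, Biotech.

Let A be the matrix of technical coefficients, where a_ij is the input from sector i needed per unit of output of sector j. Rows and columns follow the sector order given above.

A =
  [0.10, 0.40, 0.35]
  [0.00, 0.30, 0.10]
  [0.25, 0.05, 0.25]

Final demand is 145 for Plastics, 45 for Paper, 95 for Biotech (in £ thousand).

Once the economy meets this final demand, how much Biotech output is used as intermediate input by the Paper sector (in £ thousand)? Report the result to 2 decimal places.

z_32 = 4.87

I − A =
  [   0.90    -0.40    -0.35]
  [   0.00     0.70    -0.10]
  [  -0.25    -0.05     0.75]
Cofactors of I−A, C_ij = (−1)^(i+j)·(minor ij) (rows/columns in the sector order above):
  C_11 = (0.70)(0.75) − (-0.10)(-0.05) = 0.5200
  C_12 = −[(0.00)(0.75) − (-0.10)(-0.25)] = 0.0250
  C_13 = (0.00)(-0.05) − (0.70)(-0.25) = 0.1750
  C_21 = −[(-0.40)(0.75) − (-0.35)(-0.05)] = 0.3175
  C_22 = (0.90)(0.75) − (-0.35)(-0.25) = 0.5875
  C_23 = −[(0.90)(-0.05) − (-0.40)(-0.25)] = 0.1450
  C_31 = (-0.40)(-0.10) − (-0.35)(0.70) = 0.2850
  C_32 = −[(0.90)(-0.10) − (-0.35)(0.00)] = 0.0900
  C_33 = (0.90)(0.70) − (-0.40)(0.00) = 0.6300
det(I−A) = Σ_j (I−A)_1j·C_1j = (0.90)(0.5200) + (-0.40)(0.0250) + (-0.35)(0.1750) = 0.39675
adj(I−A) = Cᵀ =
  [ 0.5200   0.3175   0.2850]
  [ 0.0250   0.5875   0.0900]
  [ 0.1750   0.1450   0.6300]
(I − A)⁻¹ = adj(I−A) / det(I−A) ≈
  [   1.3106     0.8003     0.7183]
  [   0.0630     1.4808     0.2268]
  [   0.4411     0.3655     1.5879]
First solve x = (I − A)⁻¹ d = adj(I−A)·d / det(I−A); in particular x_2 = (0.0250·145 + 0.5875·45 + 0.0900·95) / 0.39675 = 38.6125 / 0.39675 ≈ 97.3220.
Intermediate flow from 3 to 2: z_32 = a_32 · x_2 = 0.05 × 38.6125 / 0.39675 = 1.930625 / 0.39675 ≈ 4.87.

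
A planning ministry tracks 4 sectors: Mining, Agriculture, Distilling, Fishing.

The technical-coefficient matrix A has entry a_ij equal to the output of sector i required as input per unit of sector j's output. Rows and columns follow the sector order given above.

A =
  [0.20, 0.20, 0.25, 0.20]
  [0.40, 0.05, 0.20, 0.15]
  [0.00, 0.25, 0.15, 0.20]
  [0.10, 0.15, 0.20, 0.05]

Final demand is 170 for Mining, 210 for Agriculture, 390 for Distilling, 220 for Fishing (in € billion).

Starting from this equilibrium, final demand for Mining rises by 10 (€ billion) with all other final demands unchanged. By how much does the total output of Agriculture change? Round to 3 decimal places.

I − A =
  [   0.80    -0.20    -0.25    -0.20]
  [  -0.40     0.95    -0.20    -0.15]
  [   0.00    -0.25     0.85    -0.20]
  [  -0.10    -0.15    -0.20     0.95]
Compute the cofactors C_ij = (−1)^(i+j)·(3×3 minor ij) of I−A; the adjugate is their transpose:
adj(I−A) = Cᵀ =
  [ 0.649000   0.255875   0.308000   0.241875]
  [ 0.323750   0.592000   0.286750   0.222000]
  [ 0.129750   0.213000   0.594000   0.186000]
  [ 0.146750   0.165250   0.202750   0.513000]
det(I−A) = Σ_j (I−A)_1j·C_1j = (0.80)(0.649000) + (-0.20)(0.323750) + (-0.25)(0.129750) + (-0.20)(0.146750) = 0.3926625
(I − A)⁻¹ = adj(I−A) / det(I−A) ≈
  [   1.6528     0.6516     0.7844     0.6160]
  [   0.8245     1.5077     0.7303     0.5654]
  [   0.3304     0.5425     1.5127     0.4737]
  [   0.3737     0.4208     0.5163     1.3065]
Δx = (I − A)⁻¹ Δd with Δd having +10 in the Mining component and 0 elsewhere.
So Δx_2 = L_21 · (+10), where L_21 = adj(I−A)_21 / det(I−A) = 0.323750 / 0.3926625.
Δx_2 = 0.323750 × (+10) / 0.3926625 = 3.2375 / 0.3926625 ≈ 8.245.

Δx_2 = 8.245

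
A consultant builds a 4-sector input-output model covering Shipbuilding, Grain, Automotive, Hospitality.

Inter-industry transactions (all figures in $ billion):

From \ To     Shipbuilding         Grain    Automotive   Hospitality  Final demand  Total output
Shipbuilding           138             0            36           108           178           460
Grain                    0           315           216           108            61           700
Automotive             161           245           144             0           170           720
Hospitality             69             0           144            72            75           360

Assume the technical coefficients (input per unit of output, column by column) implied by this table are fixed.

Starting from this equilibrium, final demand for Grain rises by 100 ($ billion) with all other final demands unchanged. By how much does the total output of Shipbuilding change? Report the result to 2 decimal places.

Δx_1 = 25.40

Technical coefficients a_ij = z_ij / X_j:
  a_11 = 138/460 = 0.30, a_21 = 0/460 = 0.00, a_31 = 161/460 = 0.35, a_41 = 69/460 = 0.15
  a_12 = 0/700 = 0.00, a_22 = 315/700 = 0.45, a_32 = 245/700 = 0.35, a_42 = 0/700 = 0.00
  a_13 = 36/720 = 0.05, a_23 = 216/720 = 0.30, a_33 = 144/720 = 0.20, a_43 = 144/720 = 0.20
  a_14 = 108/360 = 0.30, a_24 = 108/360 = 0.30, a_34 = 0/360 = 0.00, a_44 = 72/360 = 0.20
I − A =
  [   0.70     0.00    -0.05    -0.30]
  [   0.00     0.55    -0.30    -0.30]
  [  -0.35    -0.35     0.80     0.00]
  [  -0.15     0.00    -0.20     0.80]
Compute the cofactors C_ij = (−1)^(i+j)·(3×3 minor ij) of I−A; the adjugate is their transpose:
adj(I−A) = Cᵀ =
  [ 0.247000   0.035000   0.055000   0.105750]
  [ 0.141000   0.377000   0.198750   0.194250]
  [ 0.169750   0.180250   0.283250   0.131250]
  [ 0.088750   0.051625   0.081125   0.224875]
det(I−A) = Σ_j (I−A)_1j·C_1j = (0.70)(0.247000) + (0.00)(0.141000) + (-0.05)(0.169750) + (-0.30)(0.088750) = 0.1377875
(I − A)⁻¹ = adj(I−A) / det(I−A) ≈
  [   1.7926     0.2540     0.3992     0.7675]
  [   1.0233     2.7361     1.4424     1.4098]
  [   1.2320     1.3082     2.0557     0.9526]
  [   0.6441     0.3747     0.5888     1.6320]
Δx = (I − A)⁻¹ Δd with Δd having +100 in the Grain component and 0 elsewhere.
So Δx_1 = L_12 · (+100), where L_12 = adj(I−A)_12 / det(I−A) = 0.035000 / 0.1377875.
Δx_1 = 0.035000 × (+100) / 0.1377875 = 3.50 / 0.1377875 ≈ 25.40.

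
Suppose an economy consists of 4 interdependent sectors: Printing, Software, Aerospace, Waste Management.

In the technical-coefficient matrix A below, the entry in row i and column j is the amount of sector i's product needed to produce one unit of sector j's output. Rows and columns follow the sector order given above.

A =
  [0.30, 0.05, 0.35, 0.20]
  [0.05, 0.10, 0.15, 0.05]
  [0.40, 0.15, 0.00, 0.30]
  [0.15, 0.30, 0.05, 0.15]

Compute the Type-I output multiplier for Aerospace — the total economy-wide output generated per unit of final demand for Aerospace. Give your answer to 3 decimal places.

I − A =
  [   0.70    -0.05    -0.35    -0.20]
  [  -0.05     0.90    -0.15    -0.05]
  [  -0.40    -0.15     1.00    -0.30]
  [  -0.15    -0.30    -0.05     0.85]
Compute the cofactors C_ij = (−1)^(i+j)·(3×3 minor ij) of I−A; the adjugate is their transpose:
adj(I−A) = Cᵀ =
  [ 0.703500   0.179375   0.287000   0.277375]
  [ 0.108000   0.415750   0.104500   0.086750]
  [ 0.352500   0.191000   0.492500   0.268000]
  [ 0.183000   0.189625   0.116500   0.480125]
det(I−A) = Σ_j (I−A)_1j·C_1j = (0.70)(0.703500) + (-0.05)(0.108000) + (-0.35)(0.352500) + (-0.20)(0.183000) = 0.327075
(I − A)⁻¹ = adj(I−A) / det(I−A) ≈
  [   2.1509     0.5484     0.8775     0.8480]
  [   0.3302     1.2711     0.3195     0.2652]
  [   1.0777     0.5840     1.5058     0.8194]
  [   0.5595     0.5798     0.3562     1.4679]
The output multiplier for sector j is the column-j sum of the Leontief inverse (I − A)⁻¹ = adj(I−A) / det(I−A).
Column A of adj(I−A): (0.287000, 0.104500, 0.492500, 0.116500); det(I−A) = 0.327075.
m_A = (0.287000 + 0.104500 + 0.492500 + 0.116500) / 0.327075 = 1.0005 / 0.327075 ≈ 3.059.

m_A = 3.059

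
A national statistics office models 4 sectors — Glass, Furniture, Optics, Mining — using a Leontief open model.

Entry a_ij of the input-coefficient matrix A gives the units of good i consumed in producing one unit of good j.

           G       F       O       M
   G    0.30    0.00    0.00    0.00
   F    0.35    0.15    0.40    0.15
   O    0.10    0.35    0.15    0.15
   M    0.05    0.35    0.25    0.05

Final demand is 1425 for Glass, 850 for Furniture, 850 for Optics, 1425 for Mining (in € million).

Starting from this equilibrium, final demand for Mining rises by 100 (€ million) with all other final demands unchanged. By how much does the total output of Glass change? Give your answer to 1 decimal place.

I − A =
  [   0.70     0.00     0.00     0.00]
  [  -0.35     0.85    -0.40    -0.15]
  [  -0.10    -0.35     0.85    -0.15]
  [  -0.05    -0.35    -0.25     0.95]
Compute the cofactors C_ij = (−1)^(i+j)·(3×3 minor ij) of I−A; the adjugate is their transpose:
adj(I−A) = Cᵀ =
  [ 0.442750   0.000000   0.000000   0.000000]
  [ 0.320625   0.539000   0.292250   0.131250]
  [ 0.219250   0.269500   0.528500   0.126000]
  [ 0.199125   0.269500   0.246750   0.407750]
det(I−A) = Σ_j (I−A)_1j·C_1j = (0.70)(0.442750) + (0.00)(0.320625) + (0.00)(0.219250) + (0.00)(0.199125) = 0.309925
(I − A)⁻¹ = adj(I−A) / det(I−A) ≈
  [   1.4286     0.0000     0.0000     0.0000]
  [   1.0345     1.7391     0.9430     0.4235]
  [   0.7074     0.8696     1.7053     0.4065]
  [   0.6425     0.8696     0.7962     1.3156]
Δx = (I − A)⁻¹ Δd with Δd having +100 in the Mining component and 0 elsewhere.
So Δx_G = L_GM · (+100), where L_GM = adj(I−A)_GM / det(I−A) = 0.000000 / 0.309925.
Δx_G = 0.000000 × (+100) / 0.309925 = 0.00 / 0.309925 = 0.0.

Δx_G = 0.0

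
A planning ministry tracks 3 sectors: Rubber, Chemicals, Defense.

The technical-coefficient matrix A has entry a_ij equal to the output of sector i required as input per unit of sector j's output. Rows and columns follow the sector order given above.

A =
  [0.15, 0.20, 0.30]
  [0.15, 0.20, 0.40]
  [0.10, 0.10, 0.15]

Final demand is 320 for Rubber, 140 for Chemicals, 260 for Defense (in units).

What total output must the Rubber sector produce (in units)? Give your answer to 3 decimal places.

x_1 = 655.602

I − A =
  [   0.85    -0.20    -0.30]
  [  -0.15     0.80    -0.40]
  [  -0.10    -0.10     0.85]
Cofactors of I−A, C_ij = (−1)^(i+j)·(minor ij) (rows/columns in the sector order above):
  C_11 = (0.80)(0.85) − (-0.40)(-0.10) = 0.6400
  C_12 = −[(-0.15)(0.85) − (-0.40)(-0.10)] = 0.1675
  C_13 = (-0.15)(-0.10) − (0.80)(-0.10) = 0.0950
  C_21 = −[(-0.20)(0.85) − (-0.30)(-0.10)] = 0.2000
  C_22 = (0.85)(0.85) − (-0.30)(-0.10) = 0.6925
  C_23 = −[(0.85)(-0.10) − (-0.20)(-0.10)] = 0.1050
  C_31 = (-0.20)(-0.40) − (-0.30)(0.80) = 0.3200
  C_32 = −[(0.85)(-0.40) − (-0.30)(-0.15)] = 0.3850
  C_33 = (0.85)(0.80) − (-0.20)(-0.15) = 0.6500
det(I−A) = Σ_j (I−A)_1j·C_1j = (0.85)(0.6400) + (-0.20)(0.1675) + (-0.30)(0.0950) = 0.4820
adj(I−A) = Cᵀ =
  [ 0.6400   0.2000   0.3200]
  [ 0.1675   0.6925   0.3850]
  [ 0.0950   0.1050   0.6500]
(I − A)⁻¹ = adj(I−A) / det(I−A) ≈
  [   1.3278     0.4149     0.6639]
  [   0.3475     1.4367     0.7988]
  [   0.1971     0.2178     1.3485]
x = (I − A)⁻¹ d = adj(I−A)·d / det(I−A), with det(I−A) = 0.4820:
  x_1 = (0.6400·320 + 0.2000·140 + 0.3200·260) / 0.4820 = 316.00 / 0.4820 ≈ 655.602
  x_2 = (0.1675·320 + 0.6925·140 + 0.3850·260) / 0.4820 = 250.65 / 0.4820 ≈ 520.021
  x_3 = (0.0950·320 + 0.1050·140 + 0.6500·260) / 0.4820 = 214.10 / 0.4820 ≈ 444.191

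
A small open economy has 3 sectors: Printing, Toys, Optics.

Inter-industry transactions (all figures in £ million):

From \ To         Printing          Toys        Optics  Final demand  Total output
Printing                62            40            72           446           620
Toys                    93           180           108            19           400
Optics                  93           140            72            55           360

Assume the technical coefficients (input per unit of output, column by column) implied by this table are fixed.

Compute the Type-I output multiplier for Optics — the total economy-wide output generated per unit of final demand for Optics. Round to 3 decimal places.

Technical coefficients a_ij = z_ij / X_j:
  a_PP = 62/620 = 0.10, a_TP = 93/620 = 0.15, a_OP = 93/620 = 0.15
  a_PT = 40/400 = 0.10, a_TT = 180/400 = 0.45, a_OT = 140/400 = 0.35
  a_PO = 72/360 = 0.20, a_TO = 108/360 = 0.30, a_OO = 72/360 = 0.20
I − A =
  [   0.90    -0.10    -0.20]
  [  -0.15     0.55    -0.30]
  [  -0.15    -0.35     0.80]
Cofactors of I−A, C_ij = (−1)^(i+j)·(minor ij) (rows/columns in the sector order above):
  C_11 = (0.55)(0.80) − (-0.30)(-0.35) = 0.3350
  C_12 = −[(-0.15)(0.80) − (-0.30)(-0.15)] = 0.1650
  C_13 = (-0.15)(-0.35) − (0.55)(-0.15) = 0.1350
  C_21 = −[(-0.10)(0.80) − (-0.20)(-0.35)] = 0.1500
  C_22 = (0.90)(0.80) − (-0.20)(-0.15) = 0.6900
  C_23 = −[(0.90)(-0.35) − (-0.10)(-0.15)] = 0.3300
  C_31 = (-0.10)(-0.30) − (-0.20)(0.55) = 0.1400
  C_32 = −[(0.90)(-0.30) − (-0.20)(-0.15)] = 0.3000
  C_33 = (0.90)(0.55) − (-0.10)(-0.15) = 0.4800
det(I−A) = Σ_j (I−A)_1j·C_1j = (0.90)(0.3350) + (-0.10)(0.1650) + (-0.20)(0.1350) = 0.2580
adj(I−A) = Cᵀ =
  [ 0.3350   0.1500   0.1400]
  [ 0.1650   0.6900   0.3000]
  [ 0.1350   0.3300   0.4800]
(I − A)⁻¹ = adj(I−A) / det(I−A) ≈
  [   1.2984     0.5814     0.5426]
  [   0.6395     2.6744     1.1628]
  [   0.5233     1.2791     1.8605]
The output multiplier for sector j is the column-j sum of the Leontief inverse (I − A)⁻¹ = adj(I−A) / det(I−A).
Column O of adj(I−A): (0.1400, 0.3000, 0.4800); det(I−A) = 0.2580.
m_O = (0.1400 + 0.3000 + 0.4800) / 0.2580 = 0.92 / 0.2580 ≈ 3.566.

m_O = 3.566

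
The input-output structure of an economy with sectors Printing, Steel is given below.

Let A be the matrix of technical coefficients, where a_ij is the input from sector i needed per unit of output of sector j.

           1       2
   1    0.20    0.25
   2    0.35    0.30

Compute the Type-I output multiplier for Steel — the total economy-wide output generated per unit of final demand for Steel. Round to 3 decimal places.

m_2 = 2.222

I − A =
  [   0.80    -0.25]
  [  -0.35     0.70]
det(I−A) = (0.80)(0.70) − (-0.25)(-0.35) = 0.4725
adj(I−A) = [[0.70, 0.25], [0.35, 0.80]]
(I − A)⁻¹ = adj(I−A) / det(I−A) ≈
  [   1.4815     0.5291]
  [   0.7407     1.6931]
The output multiplier for sector j is the column-j sum of the Leontief inverse (I − A)⁻¹ = adj(I−A) / det(I−A).
Column 2 of adj(I−A): (0.25, 0.80); det(I−A) = 0.4725.
m_2 = (0.25 + 0.80) / 0.4725 = 1.05 / 0.4725 ≈ 2.222.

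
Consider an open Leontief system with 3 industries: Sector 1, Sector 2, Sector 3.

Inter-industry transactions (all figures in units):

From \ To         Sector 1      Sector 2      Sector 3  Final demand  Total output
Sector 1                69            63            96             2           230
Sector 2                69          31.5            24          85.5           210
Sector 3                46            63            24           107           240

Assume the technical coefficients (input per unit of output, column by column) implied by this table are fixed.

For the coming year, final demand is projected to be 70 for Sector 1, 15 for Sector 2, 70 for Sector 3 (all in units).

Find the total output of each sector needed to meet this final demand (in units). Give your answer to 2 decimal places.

x_1 = 257.19, x_2 = 129.37, x_3 = 178.05

Technical coefficients a_ij = z_ij / X_j:
  a_11 = 69/230 = 0.30, a_21 = 69/230 = 0.30, a_31 = 46/230 = 0.20
  a_12 = 63/210 = 0.30, a_22 = 31.5/210 = 0.15, a_32 = 63/210 = 0.30
  a_13 = 96/240 = 0.40, a_23 = 24/240 = 0.10, a_33 = 24/240 = 0.10
I − A =
  [   0.70    -0.30    -0.40]
  [  -0.30     0.85    -0.10]
  [  -0.20    -0.30     0.90]
Cofactors of I−A, C_ij = (−1)^(i+j)·(minor ij) (rows/columns in the sector order above):
  C_11 = (0.85)(0.90) − (-0.10)(-0.30) = 0.7350
  C_12 = −[(-0.30)(0.90) − (-0.10)(-0.20)] = 0.2900
  C_13 = (-0.30)(-0.30) − (0.85)(-0.20) = 0.2600
  C_21 = −[(-0.30)(0.90) − (-0.40)(-0.30)] = 0.3900
  C_22 = (0.70)(0.90) − (-0.40)(-0.20) = 0.5500
  C_23 = −[(0.70)(-0.30) − (-0.30)(-0.20)] = 0.2700
  C_31 = (-0.30)(-0.10) − (-0.40)(0.85) = 0.3700
  C_32 = −[(0.70)(-0.10) − (-0.40)(-0.30)] = 0.1900
  C_33 = (0.70)(0.85) − (-0.30)(-0.30) = 0.5050
det(I−A) = Σ_j (I−A)_1j·C_1j = (0.70)(0.7350) + (-0.30)(0.2900) + (-0.40)(0.2600) = 0.3235
adj(I−A) = Cᵀ =
  [ 0.7350   0.3900   0.3700]
  [ 0.2900   0.5500   0.1900]
  [ 0.2600   0.2700   0.5050]
(I − A)⁻¹ = adj(I−A) / det(I−A) ≈
  [   2.2720     1.2056     1.1437]
  [   0.8964     1.7002     0.5873]
  [   0.8037     0.8346     1.5611]
x = (I − A)⁻¹ d = adj(I−A)·d / det(I−A), with det(I−A) = 0.3235:
  x_1 = (0.7350·70 + 0.3900·15 + 0.3700·70) / 0.3235 = 83.20 / 0.3235 ≈ 257.19
  x_2 = (0.2900·70 + 0.5500·15 + 0.1900·70) / 0.3235 = 41.85 / 0.3235 ≈ 129.37
  x_3 = (0.2600·70 + 0.2700·15 + 0.5050·70) / 0.3235 = 57.60 / 0.3235 ≈ 178.05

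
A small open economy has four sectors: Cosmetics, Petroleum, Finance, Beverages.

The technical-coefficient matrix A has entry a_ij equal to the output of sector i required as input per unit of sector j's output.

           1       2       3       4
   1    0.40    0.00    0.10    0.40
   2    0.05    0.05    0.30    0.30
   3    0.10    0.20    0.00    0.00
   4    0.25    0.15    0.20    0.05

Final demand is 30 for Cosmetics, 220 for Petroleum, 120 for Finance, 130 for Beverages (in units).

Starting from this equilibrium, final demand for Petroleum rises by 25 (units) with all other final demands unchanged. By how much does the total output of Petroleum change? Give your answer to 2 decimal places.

I − A =
  [   0.60     0.00    -0.10    -0.40]
  [  -0.05     0.95    -0.30    -0.30]
  [  -0.10    -0.20     1.00     0.00]
  [  -0.25    -0.15    -0.20     0.95]
Compute the cofactors C_ij = (−1)^(i+j)·(3×3 minor ij) of I−A; the adjugate is their transpose:
adj(I−A) = Cᵀ =
  [ 0.78850   0.09500   0.17975   0.36200]
  [ 0.15700   0.45250   0.19325   0.20900]
  [ 0.11025   0.10000   0.41650   0.07800]
  [ 0.25550   0.11750   0.16550   0.52350]
det(I−A) = Σ_j (I−A)_1j·C_1j = (0.60)(0.78850) + (0.00)(0.15700) + (-0.10)(0.11025) + (-0.40)(0.25550) = 0.359875
(I − A)⁻¹ = adj(I−A) / det(I−A) ≈
  [   2.1910     0.2640     0.4995     1.0059]
  [   0.4363     1.2574     0.5370     0.5808]
  [   0.3064     0.2779     1.1573     0.2167]
  [   0.7100     0.3265     0.4599     1.4547]
Δx = (I − A)⁻¹ Δd with Δd having +25 in the Petroleum component and 0 elsewhere.
So Δx_2 = L_22 · (+25), where L_22 = adj(I−A)_22 / det(I−A) = 0.45250 / 0.359875.
Δx_2 = 0.45250 × (+25) / 0.359875 = 11.3125 / 0.359875 ≈ 31.43.

Δx_2 = 31.43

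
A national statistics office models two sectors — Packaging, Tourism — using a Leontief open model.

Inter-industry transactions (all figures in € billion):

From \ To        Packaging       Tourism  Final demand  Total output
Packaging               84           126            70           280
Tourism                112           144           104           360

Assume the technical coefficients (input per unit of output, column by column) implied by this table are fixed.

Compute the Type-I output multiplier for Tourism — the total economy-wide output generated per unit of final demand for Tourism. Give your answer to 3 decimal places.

Technical coefficients a_ij = z_ij / X_j:
  a_PP = 84/280 = 0.30, a_TP = 112/280 = 0.40
  a_PT = 126/360 = 0.35, a_TT = 144/360 = 0.40
I − A =
  [   0.70    -0.35]
  [  -0.40     0.60]
det(I−A) = (0.70)(0.60) − (-0.35)(-0.40) = 0.2800
adj(I−A) = [[0.60, 0.35], [0.40, 0.70]]
(I − A)⁻¹ = adj(I−A) / det(I−A) ≈
  [   2.1429     1.2500]
  [   1.4286     2.5000]
The output multiplier for sector j is the column-j sum of the Leontief inverse (I − A)⁻¹ = adj(I−A) / det(I−A).
Column T of adj(I−A): (0.35, 0.70); det(I−A) = 0.2800.
m_T = (0.35 + 0.70) / 0.2800 = 1.05 / 0.2800 = 3.750.

m_T = 3.750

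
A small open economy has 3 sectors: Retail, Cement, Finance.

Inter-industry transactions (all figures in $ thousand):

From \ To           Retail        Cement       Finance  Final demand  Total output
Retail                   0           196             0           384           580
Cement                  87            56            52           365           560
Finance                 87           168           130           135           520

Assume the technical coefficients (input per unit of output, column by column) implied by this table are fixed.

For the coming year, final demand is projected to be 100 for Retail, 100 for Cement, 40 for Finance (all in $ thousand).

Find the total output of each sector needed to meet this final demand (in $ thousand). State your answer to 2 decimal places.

Technical coefficients a_ij = z_ij / X_j:
  a_RR = 0/580 = 0.00, a_CR = 87/580 = 0.15, a_FR = 87/580 = 0.15
  a_RC = 196/560 = 0.35, a_CC = 56/560 = 0.10, a_FC = 168/560 = 0.30
  a_RF = 0/520 = 0.00, a_CF = 52/520 = 0.10, a_FF = 130/520 = 0.25
I − A =
  [   1.00    -0.35     0.00]
  [  -0.15     0.90    -0.10]
  [  -0.15    -0.30     0.75]
Cofactors of I−A, C_ij = (−1)^(i+j)·(minor ij) (rows/columns in the sector order above):
  C_11 = (0.90)(0.75) − (-0.10)(-0.30) = 0.6450
  C_12 = −[(-0.15)(0.75) − (-0.10)(-0.15)] = 0.1275
  C_13 = (-0.15)(-0.30) − (0.90)(-0.15) = 0.1800
  C_21 = −[(-0.35)(0.75) − (0.00)(-0.30)] = 0.2625
  C_22 = (1.00)(0.75) − (0.00)(-0.15) = 0.7500
  C_23 = −[(1.00)(-0.30) − (-0.35)(-0.15)] = 0.3525
  C_31 = (-0.35)(-0.10) − (0.00)(0.90) = 0.0350
  C_32 = −[(1.00)(-0.10) − (0.00)(-0.15)] = 0.1000
  C_33 = (1.00)(0.90) − (-0.35)(-0.15) = 0.8475
det(I−A) = Σ_j (I−A)_1j·C_1j = (1.00)(0.6450) + (-0.35)(0.1275) + (0.00)(0.1800) = 0.600375
adj(I−A) = Cᵀ =
  [ 0.6450   0.2625   0.0350]
  [ 0.1275   0.7500   0.1000]
  [ 0.1800   0.3525   0.8475]
(I − A)⁻¹ = adj(I−A) / det(I−A) ≈
  [   1.0743     0.4372     0.0583]
  [   0.2124     1.2492     0.1666]
  [   0.2998     0.5871     1.4116]
x = (I − A)⁻¹ d = adj(I−A)·d / det(I−A), with det(I−A) = 0.600375:
  x_R = (0.6450·100 + 0.2625·100 + 0.0350·40) / 0.600375 = 92.15 / 0.600375 ≈ 153.49
  x_C = (0.1275·100 + 0.7500·100 + 0.1000·40) / 0.600375 = 91.75 / 0.600375 ≈ 152.82
  x_F = (0.1800·100 + 0.3525·100 + 0.8475·40) / 0.600375 = 87.15 / 0.600375 ≈ 145.16

x_R = 153.49, x_C = 152.82, x_F = 145.16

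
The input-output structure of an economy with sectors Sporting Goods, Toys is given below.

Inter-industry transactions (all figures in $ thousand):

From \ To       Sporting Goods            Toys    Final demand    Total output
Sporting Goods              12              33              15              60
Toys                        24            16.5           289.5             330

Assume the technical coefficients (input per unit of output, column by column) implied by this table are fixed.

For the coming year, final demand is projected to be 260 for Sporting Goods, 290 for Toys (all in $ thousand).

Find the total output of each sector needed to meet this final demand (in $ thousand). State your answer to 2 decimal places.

Technical coefficients a_ij = z_ij / X_j:
  a_SS = 12/60 = 0.20, a_TS = 24/60 = 0.40
  a_ST = 33/330 = 0.10, a_TT = 16.5/330 = 0.05
I − A =
  [   0.80    -0.10]
  [  -0.40     0.95]
det(I−A) = (0.80)(0.95) − (-0.10)(-0.40) = 0.7200
adj(I−A) = [[0.95, 0.10], [0.40, 0.80]]
(I − A)⁻¹ = adj(I−A) / det(I−A) ≈
  [   1.3194     0.1389]
  [   0.5556     1.1111]
x = (I − A)⁻¹ d = adj(I−A)·d / det(I−A), with det(I−A) = 0.7200:
  x_S = (0.95·260 + 0.10·290) / 0.7200 = 276.00 / 0.7200 ≈ 383.33
  x_T = (0.40·260 + 0.80·290) / 0.7200 = 336.00 / 0.7200 ≈ 466.67

x_S = 383.33, x_T = 466.67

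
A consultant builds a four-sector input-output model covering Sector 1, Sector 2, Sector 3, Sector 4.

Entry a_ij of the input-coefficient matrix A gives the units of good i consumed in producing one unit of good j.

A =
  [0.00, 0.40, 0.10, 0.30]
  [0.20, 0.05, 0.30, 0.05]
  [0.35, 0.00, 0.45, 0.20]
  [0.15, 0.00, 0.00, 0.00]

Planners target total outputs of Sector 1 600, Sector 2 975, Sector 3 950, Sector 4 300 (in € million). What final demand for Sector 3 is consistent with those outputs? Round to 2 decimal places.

d_3 = 252.50

I − A =
  [   1.00    -0.40    -0.10    -0.30]
  [  -0.20     0.95    -0.30    -0.05]
  [  -0.35     0.00     0.55    -0.20]
  [  -0.15     0.00     0.00     1.00]
d = (I − A) x:
  d_1 = (+1.00)·600 + (-0.40)·975 + (-0.10)·950 + (-0.30)·300 = 25.00
  d_2 = (-0.20)·600 + (+0.95)·975 + (-0.30)·950 + (-0.05)·300 = 506.25
  d_3 = (-0.35)·600 + (+0.00)·975 + (+0.55)·950 + (-0.20)·300 = 252.50
  d_4 = (-0.15)·600 + (+0.00)·975 + (+0.00)·950 + (+1.00)·300 = 210.00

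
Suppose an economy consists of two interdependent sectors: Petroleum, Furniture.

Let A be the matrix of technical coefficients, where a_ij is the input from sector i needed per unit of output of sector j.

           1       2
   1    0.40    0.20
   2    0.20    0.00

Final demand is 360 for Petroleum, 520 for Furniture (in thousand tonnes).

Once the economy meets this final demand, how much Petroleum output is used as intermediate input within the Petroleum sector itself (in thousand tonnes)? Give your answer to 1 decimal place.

I − A =
  [   0.60    -0.20]
  [  -0.20     1.00]
det(I−A) = (0.60)(1.00) − (-0.20)(-0.20) = 0.5600
adj(I−A) = [[1.00, 0.20], [0.20, 0.60]]
(I − A)⁻¹ = adj(I−A) / det(I−A) ≈
  [   1.7857     0.3571]
  [   0.3571     1.0714]
First solve x = (I − A)⁻¹ d = adj(I−A)·d / det(I−A); in particular x_1 = (1.00·360 + 0.20·520) / 0.5600 = 464.00 / 0.5600 ≈ 828.571.
Intermediate flow from 1 to 1: z_11 = a_11 · x_1 = 0.40 × 464.00 / 0.5600 = 185.60 / 0.5600 ≈ 331.4.

z_11 = 331.4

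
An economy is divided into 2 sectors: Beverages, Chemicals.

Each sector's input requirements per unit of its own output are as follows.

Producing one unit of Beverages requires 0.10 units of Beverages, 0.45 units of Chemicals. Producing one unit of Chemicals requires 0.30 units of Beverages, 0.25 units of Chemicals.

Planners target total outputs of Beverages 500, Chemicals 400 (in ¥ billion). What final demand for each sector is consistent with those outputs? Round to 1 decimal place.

d_1 = 330.0, d_2 = 75.0

I − A =
  [   0.90    -0.30]
  [  -0.45     0.75]
d = (I − A) x:
  d_1 = (+0.90)·500 + (-0.30)·400 = 330.0
  d_2 = (-0.45)·500 + (+0.75)·400 = 75.0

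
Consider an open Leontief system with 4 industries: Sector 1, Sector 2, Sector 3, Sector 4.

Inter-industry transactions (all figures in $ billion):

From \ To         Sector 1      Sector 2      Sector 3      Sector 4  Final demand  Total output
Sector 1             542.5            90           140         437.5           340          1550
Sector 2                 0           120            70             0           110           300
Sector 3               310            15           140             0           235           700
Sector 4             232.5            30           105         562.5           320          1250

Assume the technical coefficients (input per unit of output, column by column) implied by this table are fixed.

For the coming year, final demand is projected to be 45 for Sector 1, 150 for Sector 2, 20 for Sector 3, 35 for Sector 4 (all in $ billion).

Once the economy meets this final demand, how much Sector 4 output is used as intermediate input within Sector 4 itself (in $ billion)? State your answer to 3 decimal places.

z_44 = 113.149

Technical coefficients a_ij = z_ij / X_j:
  a_11 = 542.5/1550 = 0.35, a_21 = 0/1550 = 0.00, a_31 = 310/1550 = 0.20, a_41 = 232.5/1550 = 0.15
  a_12 = 90/300 = 0.30, a_22 = 120/300 = 0.40, a_32 = 15/300 = 0.05, a_42 = 30/300 = 0.10
  a_13 = 140/700 = 0.20, a_23 = 70/700 = 0.10, a_33 = 140/700 = 0.20, a_43 = 105/700 = 0.15
  a_14 = 437.5/1250 = 0.35, a_24 = 0/1250 = 0.00, a_34 = 0/1250 = 0.00, a_44 = 562.5/1250 = 0.45
I − A =
  [   0.65    -0.30    -0.20    -0.35]
  [   0.00     0.60    -0.10     0.00]
  [  -0.20    -0.05     0.80     0.00]
  [  -0.15    -0.10    -0.15     0.55]
Compute the cofactors C_ij = (−1)^(i+j)·(3×3 minor ij) of I−A; the adjugate is their transpose:
adj(I−A) = Cᵀ =
  [ 0.261250   0.168125   0.117500   0.166250]
  [ 0.011000   0.211500   0.030500   0.007000]
  [ 0.066000   0.055250   0.183000   0.042000]
  [ 0.091250   0.099375   0.087500   0.278750]
det(I−A) = Σ_j (I−A)_1j·C_1j = (0.65)(0.261250) + (-0.30)(0.011000) + (-0.20)(0.066000) + (-0.35)(0.091250) = 0.121375
(I − A)⁻¹ = adj(I−A) / det(I−A) ≈
  [   2.1524     1.3852     0.9681     1.3697]
  [   0.0906     1.7425     0.2513     0.0577]
  [   0.5438     0.4552     1.5077     0.3460]
  [   0.7518     0.8187     0.7209     2.2966]
First solve x = (I − A)⁻¹ d = adj(I−A)·d / det(I−A); in particular x_4 = (0.091250·45 + 0.099375·150 + 0.087500·20 + 0.278750·35) / 0.121375 = 30.51875 / 0.121375 ≈ 251.44181.
Intermediate flow from 4 to 4: z_44 = a_44 · x_4 = 0.45 × 30.51875 / 0.121375 = 13.7334375 / 0.121375 ≈ 113.149.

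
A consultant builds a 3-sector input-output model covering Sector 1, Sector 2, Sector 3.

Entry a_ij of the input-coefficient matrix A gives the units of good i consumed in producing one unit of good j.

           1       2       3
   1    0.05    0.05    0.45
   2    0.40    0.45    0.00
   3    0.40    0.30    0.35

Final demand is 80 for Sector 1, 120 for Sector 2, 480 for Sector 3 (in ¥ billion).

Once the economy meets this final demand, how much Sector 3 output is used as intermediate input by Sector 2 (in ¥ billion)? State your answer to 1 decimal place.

I − A =
  [   0.95    -0.05    -0.45]
  [  -0.40     0.55     0.00]
  [  -0.40    -0.30     0.65]
Cofactors of I−A, C_ij = (−1)^(i+j)·(minor ij) (rows/columns in the sector order above):
  C_11 = (0.55)(0.65) − (0.00)(-0.30) = 0.3575
  C_12 = −[(-0.40)(0.65) − (0.00)(-0.40)] = 0.2600
  C_13 = (-0.40)(-0.30) − (0.55)(-0.40) = 0.3400
  C_21 = −[(-0.05)(0.65) − (-0.45)(-0.30)] = 0.1675
  C_22 = (0.95)(0.65) − (-0.45)(-0.40) = 0.4375
  C_23 = −[(0.95)(-0.30) − (-0.05)(-0.40)] = 0.3050
  C_31 = (-0.05)(0.00) − (-0.45)(0.55) = 0.2475
  C_32 = −[(0.95)(0.00) − (-0.45)(-0.40)] = 0.1800
  C_33 = (0.95)(0.55) − (-0.05)(-0.40) = 0.5025
det(I−A) = Σ_j (I−A)_1j·C_1j = (0.95)(0.3575) + (-0.05)(0.2600) + (-0.45)(0.3400) = 0.173625
adj(I−A) = Cᵀ =
  [ 0.3575   0.1675   0.2475]
  [ 0.2600   0.4375   0.1800]
  [ 0.3400   0.3050   0.5025]
(I − A)⁻¹ = adj(I−A) / det(I−A) ≈
  [   2.0590     0.9647     1.4255]
  [   1.4975     2.5198     1.0367]
  [   1.9582     1.7567     2.8942]
First solve x = (I − A)⁻¹ d = adj(I−A)·d / det(I−A); in particular x_2 = (0.2600·80 + 0.4375·120 + 0.1800·480) / 0.173625 = 159.70 / 0.173625 ≈ 919.798.
Intermediate flow from 3 to 2: z_32 = a_32 · x_2 = 0.30 × 159.70 / 0.173625 = 47.91 / 0.173625 ≈ 275.9.

z_32 = 275.9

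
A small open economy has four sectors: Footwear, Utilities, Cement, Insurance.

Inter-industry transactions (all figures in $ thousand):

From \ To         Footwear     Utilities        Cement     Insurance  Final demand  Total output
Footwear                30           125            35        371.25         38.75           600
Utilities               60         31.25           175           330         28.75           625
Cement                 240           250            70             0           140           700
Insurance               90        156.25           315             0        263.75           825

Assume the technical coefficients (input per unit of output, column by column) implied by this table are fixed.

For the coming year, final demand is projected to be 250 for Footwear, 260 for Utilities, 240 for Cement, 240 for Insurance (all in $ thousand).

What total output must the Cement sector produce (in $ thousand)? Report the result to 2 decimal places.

x_C = 1496.86

Technical coefficients a_ij = z_ij / X_j:
  a_FF = 30/600 = 0.05, a_UF = 60/600 = 0.10, a_CF = 240/600 = 0.40, a_IF = 90/600 = 0.15
  a_FU = 125/625 = 0.20, a_UU = 31.25/625 = 0.05, a_CU = 250/625 = 0.40, a_IU = 156.25/625 = 0.25
  a_FC = 35/700 = 0.05, a_UC = 175/700 = 0.25, a_CC = 70/700 = 0.10, a_IC = 315/700 = 0.45
  a_FI = 371.25/825 = 0.45, a_UI = 330/825 = 0.40, a_CI = 0/825 = 0.00, a_II = 0/825 = 0.00
I − A =
  [   0.95    -0.20    -0.05    -0.45]
  [  -0.10     0.95    -0.25    -0.40]
  [  -0.40    -0.40     0.90     0.00]
  [  -0.15    -0.25    -0.45     1.00]
Compute the cofactors C_ij = (−1)^(i+j)·(3×3 minor ij) of I−A; the adjugate is their transpose:
adj(I−A) = Cᵀ =
  [ 0.593000   0.382250   0.349000   0.419750]
  [ 0.316000   0.693250   0.419875   0.419500]
  [ 0.404000   0.478000   0.700125   0.373000]
  [ 0.349750   0.445750   0.472375   0.658250]
det(I−A) = Σ_j (I−A)_1j·C_1j = (0.95)(0.593000) + (-0.20)(0.316000) + (-0.05)(0.404000) + (-0.45)(0.349750) = 0.3225625
(I − A)⁻¹ = adj(I−A) / det(I−A) ≈
  [   1.8384     1.1850     1.0820     1.3013]
  [   0.9797     2.1492     1.3017     1.3005]
  [   1.2525     1.4819     2.1705     1.1564]
  [   1.0843     1.3819     1.4644     2.0407]
x = (I − A)⁻¹ d = adj(I−A)·d / det(I−A), with det(I−A) = 0.3225625:
  x_F = (0.593000·250 + 0.382250·260 + 0.349000·240 + 0.419750·240) / 0.3225625 = 432.135 / 0.3225625 ≈ 1339.69
  x_U = (0.316000·250 + 0.693250·260 + 0.419875·240 + 0.419500·240) / 0.3225625 = 460.695 / 0.3225625 ≈ 1428.23
  x_C = (0.404000·250 + 0.478000·260 + 0.700125·240 + 0.373000·240) / 0.3225625 = 482.83 / 0.3225625 ≈ 1496.86
  x_I = (0.349750·250 + 0.445750·260 + 0.472375·240 + 0.658250·240) / 0.3225625 = 474.6825 / 0.3225625 ≈ 1471.60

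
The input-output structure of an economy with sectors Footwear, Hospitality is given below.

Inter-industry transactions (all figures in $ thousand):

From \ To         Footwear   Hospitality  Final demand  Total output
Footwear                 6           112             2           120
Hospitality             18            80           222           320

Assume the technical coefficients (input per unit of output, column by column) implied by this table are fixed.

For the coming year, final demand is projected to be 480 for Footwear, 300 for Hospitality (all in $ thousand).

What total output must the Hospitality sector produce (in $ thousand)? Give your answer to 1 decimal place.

Technical coefficients a_ij = z_ij / X_j:
  a_FF = 6/120 = 0.05, a_HF = 18/120 = 0.15
  a_FH = 112/320 = 0.35, a_HH = 80/320 = 0.25
I − A =
  [   0.95    -0.35]
  [  -0.15     0.75]
det(I−A) = (0.95)(0.75) − (-0.35)(-0.15) = 0.6600
adj(I−A) = [[0.75, 0.35], [0.15, 0.95]]
(I − A)⁻¹ = adj(I−A) / det(I−A) ≈
  [   1.1364     0.5303]
  [   0.2273     1.4394]
x = (I − A)⁻¹ d = adj(I−A)·d / det(I−A), with det(I−A) = 0.6600:
  x_F = (0.75·480 + 0.35·300) / 0.6600 = 465.00 / 0.6600 ≈ 704.5
  x_H = (0.15·480 + 0.95·300) / 0.6600 = 357.00 / 0.6600 ≈ 540.9

x_H = 540.9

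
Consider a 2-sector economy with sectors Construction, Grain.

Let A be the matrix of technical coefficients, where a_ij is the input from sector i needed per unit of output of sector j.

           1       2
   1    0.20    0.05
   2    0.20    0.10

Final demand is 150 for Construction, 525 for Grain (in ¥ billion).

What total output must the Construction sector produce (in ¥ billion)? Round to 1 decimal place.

x_1 = 227.1

I − A =
  [   0.80    -0.05]
  [  -0.20     0.90]
det(I−A) = (0.80)(0.90) − (-0.05)(-0.20) = 0.7100
adj(I−A) = [[0.90, 0.05], [0.20, 0.80]]
(I − A)⁻¹ = adj(I−A) / det(I−A) ≈
  [   1.2676     0.0704]
  [   0.2817     1.1268]
x = (I − A)⁻¹ d = adj(I−A)·d / det(I−A), with det(I−A) = 0.7100:
  x_1 = (0.90·150 + 0.05·525) / 0.7100 = 161.25 / 0.7100 ≈ 227.1
  x_2 = (0.20·150 + 0.80·525) / 0.7100 = 450.00 / 0.7100 ≈ 633.8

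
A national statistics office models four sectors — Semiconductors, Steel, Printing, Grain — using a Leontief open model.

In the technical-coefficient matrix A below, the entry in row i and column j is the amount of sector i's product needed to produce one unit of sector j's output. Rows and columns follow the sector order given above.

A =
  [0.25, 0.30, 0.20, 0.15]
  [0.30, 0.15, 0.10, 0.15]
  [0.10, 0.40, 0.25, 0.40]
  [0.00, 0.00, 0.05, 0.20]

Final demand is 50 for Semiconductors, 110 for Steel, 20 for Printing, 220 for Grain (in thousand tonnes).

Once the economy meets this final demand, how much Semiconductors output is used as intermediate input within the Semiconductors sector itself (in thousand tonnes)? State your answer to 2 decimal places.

I − A =
  [   0.75    -0.30    -0.20    -0.15]
  [  -0.30     0.85    -0.10    -0.15]
  [  -0.10    -0.40     0.75    -0.40]
  [   0.00     0.00    -0.05     0.80]
Compute the cofactors C_ij = (−1)^(i+j)·(3×3 minor ij) of I−A; the adjugate is their transpose:
adj(I−A) = Cᵀ =
  [ 0.458000   0.241000   0.168625   0.215375]
  [ 0.182750   0.418250   0.115875   0.170625]
  [ 0.164000   0.264000   0.438000   0.299250]
  [ 0.010250   0.016500   0.027375   0.336625]
det(I−A) = Σ_j (I−A)_1j·C_1j = (0.75)(0.458000) + (-0.30)(0.182750) + (-0.20)(0.164000) + (-0.15)(0.010250) = 0.2543375
(I − A)⁻¹ = adj(I−A) / det(I−A) ≈
  [   1.8008     0.9476     0.6630     0.8468]
  [   0.7185     1.6445     0.4556     0.6709]
  [   0.6448     1.0380     1.7221     1.1766]
  [   0.0403     0.0649     0.1076     1.3235]
First solve x = (I − A)⁻¹ d = adj(I−A)·d / det(I−A); in particular x_1 = (0.458000·50 + 0.241000·110 + 0.168625·20 + 0.215375·220) / 0.2543375 = 100.165 / 0.2543375 ≈ 393.8271.
Intermediate flow from 1 to 1: z_11 = a_11 · x_1 = 0.25 × 100.165 / 0.2543375 = 25.04125 / 0.2543375 ≈ 98.46.

z_11 = 98.46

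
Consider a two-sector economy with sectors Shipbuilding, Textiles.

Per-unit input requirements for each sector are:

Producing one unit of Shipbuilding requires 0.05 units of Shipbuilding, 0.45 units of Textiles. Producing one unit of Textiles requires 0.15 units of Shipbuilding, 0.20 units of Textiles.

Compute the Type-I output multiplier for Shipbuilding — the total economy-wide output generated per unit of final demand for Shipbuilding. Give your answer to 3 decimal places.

I − A =
  [   0.95    -0.15]
  [  -0.45     0.80]
det(I−A) = (0.95)(0.80) − (-0.15)(-0.45) = 0.6925
adj(I−A) = [[0.80, 0.15], [0.45, 0.95]]
(I − A)⁻¹ = adj(I−A) / det(I−A) ≈
  [   1.1552     0.2166]
  [   0.6498     1.3718]
The output multiplier for sector j is the column-j sum of the Leontief inverse (I − A)⁻¹ = adj(I−A) / det(I−A).
Column S of adj(I−A): (0.80, 0.45); det(I−A) = 0.6925.
m_S = (0.80 + 0.45) / 0.6925 = 1.25 / 0.6925 ≈ 1.805.

m_S = 1.805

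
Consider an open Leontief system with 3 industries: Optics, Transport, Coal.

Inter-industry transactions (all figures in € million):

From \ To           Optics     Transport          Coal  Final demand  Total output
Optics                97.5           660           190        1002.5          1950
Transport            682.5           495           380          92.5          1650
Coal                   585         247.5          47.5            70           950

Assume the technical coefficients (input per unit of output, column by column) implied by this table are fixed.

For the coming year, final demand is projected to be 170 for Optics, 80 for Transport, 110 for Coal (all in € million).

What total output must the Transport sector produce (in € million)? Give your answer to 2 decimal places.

x_2 = 567.99

Technical coefficients a_ij = z_ij / X_j:
  a_11 = 97.5/1950 = 0.05, a_21 = 682.5/1950 = 0.35, a_31 = 585/1950 = 0.30
  a_12 = 660/1650 = 0.40, a_22 = 495/1650 = 0.30, a_32 = 247.5/1650 = 0.15
  a_13 = 190/950 = 0.20, a_23 = 380/950 = 0.40, a_33 = 47.5/950 = 0.05
I − A =
  [   0.95    -0.40    -0.20]
  [  -0.35     0.70    -0.40]
  [  -0.30    -0.15     0.95]
Cofactors of I−A, C_ij = (−1)^(i+j)·(minor ij) (rows/columns in the sector order above):
  C_11 = (0.70)(0.95) − (-0.40)(-0.15) = 0.6050
  C_12 = −[(-0.35)(0.95) − (-0.40)(-0.30)] = 0.4525
  C_13 = (-0.35)(-0.15) − (0.70)(-0.30) = 0.2625
  C_21 = −[(-0.40)(0.95) − (-0.20)(-0.15)] = 0.4100
  C_22 = (0.95)(0.95) − (-0.20)(-0.30) = 0.8425
  C_23 = −[(0.95)(-0.15) − (-0.40)(-0.30)] = 0.2625
  C_31 = (-0.40)(-0.40) − (-0.20)(0.70) = 0.3000
  C_32 = −[(0.95)(-0.40) − (-0.20)(-0.35)] = 0.4500
  C_33 = (0.95)(0.70) − (-0.40)(-0.35) = 0.5250
det(I−A) = Σ_j (I−A)_1j·C_1j = (0.95)(0.6050) + (-0.40)(0.4525) + (-0.20)(0.2625) = 0.34125
adj(I−A) = Cᵀ =
  [ 0.6050   0.4100   0.3000]
  [ 0.4525   0.8425   0.4500]
  [ 0.2625   0.2625   0.5250]
(I − A)⁻¹ = adj(I−A) / det(I−A) ≈
  [   1.7729     1.2015     0.8791]
  [   1.3260     2.4689     1.3187]
  [   0.7692     0.7692     1.5385]
x = (I − A)⁻¹ d = adj(I−A)·d / det(I−A), with det(I−A) = 0.34125:
  x_1 = (0.6050·170 + 0.4100·80 + 0.3000·110) / 0.34125 = 168.65 / 0.34125 ≈ 494.21
  x_2 = (0.4525·170 + 0.8425·80 + 0.4500·110) / 0.34125 = 193.825 / 0.34125 ≈ 567.99
  x_3 = (0.2625·170 + 0.2625·80 + 0.5250·110) / 0.34125 = 123.375 / 0.34125 ≈ 361.54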